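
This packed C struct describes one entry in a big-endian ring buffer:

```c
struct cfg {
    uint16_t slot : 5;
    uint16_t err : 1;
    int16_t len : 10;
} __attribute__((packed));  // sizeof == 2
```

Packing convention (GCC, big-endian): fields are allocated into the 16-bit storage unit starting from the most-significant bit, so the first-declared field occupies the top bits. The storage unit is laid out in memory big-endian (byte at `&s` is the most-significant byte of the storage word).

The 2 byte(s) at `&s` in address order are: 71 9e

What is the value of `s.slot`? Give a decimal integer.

14

[0]=0x71 [1]=0x9e (big-endian) → word 0x719e
slot:5 @ bit 11 → (0x719e>>11)&0x1f = 0xe  ←
err:1 @ bit 10 → (0x719e>>10)&0x1 = 0x0
len:10 @ bit 0 → (0x719e>>0)&0x3ff = 0x19e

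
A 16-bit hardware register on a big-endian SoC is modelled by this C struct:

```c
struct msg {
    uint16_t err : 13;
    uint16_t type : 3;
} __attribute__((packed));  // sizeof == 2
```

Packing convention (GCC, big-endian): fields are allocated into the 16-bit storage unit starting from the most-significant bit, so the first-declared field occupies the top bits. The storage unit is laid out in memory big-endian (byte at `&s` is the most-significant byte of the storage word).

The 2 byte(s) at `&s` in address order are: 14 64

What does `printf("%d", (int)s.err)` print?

652

[0]=0x14 [1]=0x64 (big-endian) → word 0x1464
err:13 @ bit 3 → (0x1464>>3)&0x1fff = 0x28c  ←
type:3 @ bit 0 → (0x1464>>0)&0x7 = 0x4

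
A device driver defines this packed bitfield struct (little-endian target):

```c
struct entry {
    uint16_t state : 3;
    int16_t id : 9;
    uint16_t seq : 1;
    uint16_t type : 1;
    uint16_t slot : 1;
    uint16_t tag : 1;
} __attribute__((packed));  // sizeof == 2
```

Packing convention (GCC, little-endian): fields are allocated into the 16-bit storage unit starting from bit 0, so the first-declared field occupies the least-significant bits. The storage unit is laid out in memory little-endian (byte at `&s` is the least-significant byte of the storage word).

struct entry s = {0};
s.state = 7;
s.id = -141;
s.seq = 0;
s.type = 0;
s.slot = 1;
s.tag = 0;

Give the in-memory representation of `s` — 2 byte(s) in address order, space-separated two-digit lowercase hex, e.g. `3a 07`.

state:3 = 7 → 0x7 << 0 → word 0x0007
id:9 = -141 → 0x173 << 3 → word 0x0b9f
seq:1 = 0 → 0x0 << 12 → word 0x0b9f
type:1 = 0 → 0x0 << 13 → word 0x0b9f
slot:1 = 1 → 0x1 << 14 → word 0x4b9f
tag:1 = 0 → 0x0 << 15 → word 0x4b9f
word = 0x4b9f → little-endian bytes:
  [0]=0x9f  [1]=0x4b

9f 4b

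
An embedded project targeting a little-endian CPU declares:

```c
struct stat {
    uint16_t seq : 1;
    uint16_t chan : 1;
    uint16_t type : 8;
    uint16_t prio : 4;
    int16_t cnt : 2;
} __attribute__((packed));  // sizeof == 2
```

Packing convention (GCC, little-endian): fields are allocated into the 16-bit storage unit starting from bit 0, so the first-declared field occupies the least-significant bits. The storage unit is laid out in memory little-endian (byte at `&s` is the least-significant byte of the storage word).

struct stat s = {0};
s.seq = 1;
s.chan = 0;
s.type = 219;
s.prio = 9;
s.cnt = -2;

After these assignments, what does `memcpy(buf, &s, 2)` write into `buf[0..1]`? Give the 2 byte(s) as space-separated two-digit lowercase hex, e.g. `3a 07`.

seq (1b) val=1 bits=0x1 at bit 0: 0x0001
chan (1b) val=0 bits=0x0 at bit 1: 0x0001
type (8b) val=219 bits=0xdb at bit 2: 0x036d
prio (4b) val=9 bits=0x9 at bit 10: 0x276d
cnt (2b) val=-2 bits=0x2 at bit 14: 0xa76d
word = 0xa76d → little-endian bytes:
  [0]=0x6d  [1]=0xa7

6d a7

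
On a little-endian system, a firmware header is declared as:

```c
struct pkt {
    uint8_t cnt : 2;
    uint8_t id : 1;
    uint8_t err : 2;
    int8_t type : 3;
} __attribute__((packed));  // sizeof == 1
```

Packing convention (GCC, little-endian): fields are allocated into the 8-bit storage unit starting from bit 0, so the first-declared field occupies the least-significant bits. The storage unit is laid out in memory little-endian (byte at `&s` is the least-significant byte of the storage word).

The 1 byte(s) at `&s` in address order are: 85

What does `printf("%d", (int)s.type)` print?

[0]=0x85 (little-endian) → word 0x85
cnt:2 @ bit 0 → (0x85>>0)&0x3 = 0x1
id:1 @ bit 2 → (0x85>>2)&0x1 = 0x1
err:2 @ bit 3 → (0x85>>3)&0x3 = 0x0
type:3 @ bit 5 → (0x85>>5)&0x7 = 0x4  ←
type signed 3b, MSB=1: 4 - 8 = -4

-4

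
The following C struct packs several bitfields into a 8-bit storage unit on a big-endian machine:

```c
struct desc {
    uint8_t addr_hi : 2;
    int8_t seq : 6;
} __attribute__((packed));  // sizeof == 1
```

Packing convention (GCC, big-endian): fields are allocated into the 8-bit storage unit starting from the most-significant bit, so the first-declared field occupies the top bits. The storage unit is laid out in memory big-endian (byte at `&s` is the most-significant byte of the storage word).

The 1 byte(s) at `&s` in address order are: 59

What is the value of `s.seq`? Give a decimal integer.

25

[0]=0x59 (big-endian) → word 0x59
addr_hi [6+:2] = (word>>6) & 0x3 = 1
seq [0+:6] = (word>>0) & 0x3f = 25  ←
seq signed 6b, MSB=0: value = 25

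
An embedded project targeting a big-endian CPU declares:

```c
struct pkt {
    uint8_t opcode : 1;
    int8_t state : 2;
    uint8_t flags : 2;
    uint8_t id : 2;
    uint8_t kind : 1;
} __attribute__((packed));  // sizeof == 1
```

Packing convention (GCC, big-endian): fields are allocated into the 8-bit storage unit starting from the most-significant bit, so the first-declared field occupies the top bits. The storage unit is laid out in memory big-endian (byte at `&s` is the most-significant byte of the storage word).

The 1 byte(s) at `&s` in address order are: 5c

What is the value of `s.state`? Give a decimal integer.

-2

[0]=0x5c (big-endian) → word 0x5c
opcode [7+:1] = (word>>7) & 0x1 = 0
state [5+:2] = (word>>5) & 0x3 = 2  ←
flags [3+:2] = (word>>3) & 0x3 = 3
id [1+:2] = (word>>1) & 0x3 = 2
kind [0+:1] = (word>>0) & 0x1 = 0
state signed 2b, MSB=1: 2 - 4 = -2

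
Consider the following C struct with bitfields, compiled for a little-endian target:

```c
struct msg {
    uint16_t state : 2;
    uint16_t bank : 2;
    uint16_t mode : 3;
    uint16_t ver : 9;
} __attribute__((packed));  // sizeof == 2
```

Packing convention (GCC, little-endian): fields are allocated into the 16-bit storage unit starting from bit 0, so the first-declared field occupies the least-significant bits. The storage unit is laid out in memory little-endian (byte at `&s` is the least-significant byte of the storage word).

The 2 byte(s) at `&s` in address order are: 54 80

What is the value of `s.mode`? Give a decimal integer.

5

[0]=0x54 [1]=0x80 (little-endian) → word 0x8054
state:2 @ bit 0 → (0x8054>>0)&0x3 = 0x0
bank:2 @ bit 2 → (0x8054>>2)&0x3 = 0x1
mode:3 @ bit 4 → (0x8054>>4)&0x7 = 0x5  ←
ver:9 @ bit 7 → (0x8054>>7)&0x1ff = 0x100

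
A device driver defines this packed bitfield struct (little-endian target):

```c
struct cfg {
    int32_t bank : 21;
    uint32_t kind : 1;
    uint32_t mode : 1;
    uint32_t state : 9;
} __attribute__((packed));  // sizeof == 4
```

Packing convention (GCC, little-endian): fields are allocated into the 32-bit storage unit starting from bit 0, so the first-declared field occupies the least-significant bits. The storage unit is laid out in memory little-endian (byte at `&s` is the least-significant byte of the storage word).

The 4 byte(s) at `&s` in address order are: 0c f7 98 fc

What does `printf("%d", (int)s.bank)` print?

-461044

[0]=0x0c [1]=0xf7 [2]=0x98 [3]=0xfc (little-endian) → word 0xfc98f70c
bank:21 @ bit 0 → (0xfc98f70c>>0)&0x1fffff = 0x18f70c  ←
kind:1 @ bit 21 → (0xfc98f70c>>21)&0x1 = 0x0
mode:1 @ bit 22 → (0xfc98f70c>>22)&0x1 = 0x0
state:9 @ bit 23 → (0xfc98f70c>>23)&0x1ff = 0x1f9
bank signed 21b, MSB=1: 1636108 - 2097152 = -461044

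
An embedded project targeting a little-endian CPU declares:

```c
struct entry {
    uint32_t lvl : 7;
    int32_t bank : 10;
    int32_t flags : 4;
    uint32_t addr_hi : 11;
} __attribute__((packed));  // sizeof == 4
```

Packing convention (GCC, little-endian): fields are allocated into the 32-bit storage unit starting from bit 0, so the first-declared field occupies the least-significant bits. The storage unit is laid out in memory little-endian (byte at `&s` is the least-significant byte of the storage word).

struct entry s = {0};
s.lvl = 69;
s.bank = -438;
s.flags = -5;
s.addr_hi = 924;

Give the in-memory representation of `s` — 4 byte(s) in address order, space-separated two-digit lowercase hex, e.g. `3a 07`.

45 25 97 73

[0+:7] lvl=69 & 0x7f = 0x45; word=0x00000045
[7+:10] bank=-438 & 0x3ff = 0x24a; word=0x00012545
[17+:4] flags=-5 & 0xf = 0xb; word=0x00172545
[21+:11] addr_hi=924 & 0x7ff = 0x39c; word=0x73972545
word = 0x73972545 → little-endian bytes:
  [0]=0x45  [1]=0x25  [2]=0x97  [3]=0x73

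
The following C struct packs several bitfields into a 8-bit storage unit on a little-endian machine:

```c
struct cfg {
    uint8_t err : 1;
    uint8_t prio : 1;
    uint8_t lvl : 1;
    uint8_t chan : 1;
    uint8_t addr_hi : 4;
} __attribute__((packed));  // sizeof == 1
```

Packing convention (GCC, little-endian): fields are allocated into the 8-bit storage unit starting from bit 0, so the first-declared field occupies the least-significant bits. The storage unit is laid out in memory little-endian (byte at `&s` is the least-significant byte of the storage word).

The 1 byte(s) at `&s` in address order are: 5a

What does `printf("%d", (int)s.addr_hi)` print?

[0]=0x5a (little-endian) → word 0x5a
err [0+:1] = (word>>0) & 0x1 = 0
prio [1+:1] = (word>>1) & 0x1 = 1
lvl [2+:1] = (word>>2) & 0x1 = 0
chan [3+:1] = (word>>3) & 0x1 = 1
addr_hi [4+:4] = (word>>4) & 0xf = 5  ←

5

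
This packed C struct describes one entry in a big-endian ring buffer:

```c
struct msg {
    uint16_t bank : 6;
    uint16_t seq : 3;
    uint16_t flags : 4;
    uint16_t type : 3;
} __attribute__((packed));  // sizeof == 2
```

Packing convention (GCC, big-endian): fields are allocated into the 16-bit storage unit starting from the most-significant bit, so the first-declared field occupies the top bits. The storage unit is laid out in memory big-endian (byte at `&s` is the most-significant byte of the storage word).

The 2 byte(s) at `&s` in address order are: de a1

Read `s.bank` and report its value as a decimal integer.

[0]=0xde [1]=0xa1 (big-endian) → word 0xdea1
bank [10+:6] = (word>>10) & 0x3f = 55  ←
seq [7+:3] = (word>>7) & 0x7 = 5
flags [3+:4] = (word>>3) & 0xf = 4
type [0+:3] = (word>>0) & 0x7 = 1

55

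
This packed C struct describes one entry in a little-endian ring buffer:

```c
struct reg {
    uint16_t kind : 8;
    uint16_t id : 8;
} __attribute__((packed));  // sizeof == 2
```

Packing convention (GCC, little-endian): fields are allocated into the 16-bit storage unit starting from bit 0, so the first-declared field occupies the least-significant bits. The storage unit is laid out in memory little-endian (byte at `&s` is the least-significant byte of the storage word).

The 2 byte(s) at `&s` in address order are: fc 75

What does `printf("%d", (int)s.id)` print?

117

[0]=0xfc [1]=0x75 (little-endian) → word 0x75fc
kind:8 @ bit 0 → (0x75fc>>0)&0xff = 0xfc
id:8 @ bit 8 → (0x75fc>>8)&0xff = 0x75  ←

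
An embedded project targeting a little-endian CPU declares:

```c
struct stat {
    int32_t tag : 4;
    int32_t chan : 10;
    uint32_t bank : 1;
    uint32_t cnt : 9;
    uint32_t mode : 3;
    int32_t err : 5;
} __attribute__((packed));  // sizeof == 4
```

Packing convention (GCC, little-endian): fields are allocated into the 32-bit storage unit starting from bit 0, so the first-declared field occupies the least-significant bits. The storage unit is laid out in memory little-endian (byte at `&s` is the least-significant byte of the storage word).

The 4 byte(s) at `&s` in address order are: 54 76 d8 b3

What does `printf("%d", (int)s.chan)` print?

-155

[0]=0x54 [1]=0x76 [2]=0xd8 [3]=0xb3 (little-endian) → word 0xb3d87654
tag:4 @ bit 0 → (0xb3d87654>>0)&0xf = 0x4
chan:10 @ bit 4 → (0xb3d87654>>4)&0x3ff = 0x365  ←
bank:1 @ bit 14 → (0xb3d87654>>14)&0x1 = 0x1
cnt:9 @ bit 15 → (0xb3d87654>>15)&0x1ff = 0x1b0
mode:3 @ bit 24 → (0xb3d87654>>24)&0x7 = 0x3
err:5 @ bit 27 → (0xb3d87654>>27)&0x1f = 0x16
chan signed 10b, MSB=1: 869 - 1024 = -155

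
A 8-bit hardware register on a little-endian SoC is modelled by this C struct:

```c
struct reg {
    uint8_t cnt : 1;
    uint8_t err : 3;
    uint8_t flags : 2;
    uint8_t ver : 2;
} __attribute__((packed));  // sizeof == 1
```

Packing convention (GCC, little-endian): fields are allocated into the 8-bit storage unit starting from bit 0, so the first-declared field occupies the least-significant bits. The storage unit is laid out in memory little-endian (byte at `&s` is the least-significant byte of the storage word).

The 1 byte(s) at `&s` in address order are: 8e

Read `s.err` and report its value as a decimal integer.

7

[0]=0x8e (little-endian) → word 0x8e
cnt [0+:1] = (word>>0) & 0x1 = 0
err [1+:3] = (word>>1) & 0x7 = 7  ←
flags [4+:2] = (word>>4) & 0x3 = 0
ver [6+:2] = (word>>6) & 0x3 = 2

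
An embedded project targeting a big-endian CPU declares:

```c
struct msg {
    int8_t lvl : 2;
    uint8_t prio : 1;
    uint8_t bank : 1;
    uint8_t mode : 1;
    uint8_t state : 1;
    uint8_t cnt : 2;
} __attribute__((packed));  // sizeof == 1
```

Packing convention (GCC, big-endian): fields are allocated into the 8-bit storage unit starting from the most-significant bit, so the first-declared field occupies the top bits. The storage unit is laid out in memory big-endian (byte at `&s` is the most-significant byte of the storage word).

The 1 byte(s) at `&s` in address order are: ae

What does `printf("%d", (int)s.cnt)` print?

2

[0]=0xae (big-endian) → word 0xae
lvl [6+:2] = (word>>6) & 0x3 = 2
prio [5+:1] = (word>>5) & 0x1 = 1
bank [4+:1] = (word>>4) & 0x1 = 0
mode [3+:1] = (word>>3) & 0x1 = 1
state [2+:1] = (word>>2) & 0x1 = 1
cnt [0+:2] = (word>>0) & 0x3 = 2  ←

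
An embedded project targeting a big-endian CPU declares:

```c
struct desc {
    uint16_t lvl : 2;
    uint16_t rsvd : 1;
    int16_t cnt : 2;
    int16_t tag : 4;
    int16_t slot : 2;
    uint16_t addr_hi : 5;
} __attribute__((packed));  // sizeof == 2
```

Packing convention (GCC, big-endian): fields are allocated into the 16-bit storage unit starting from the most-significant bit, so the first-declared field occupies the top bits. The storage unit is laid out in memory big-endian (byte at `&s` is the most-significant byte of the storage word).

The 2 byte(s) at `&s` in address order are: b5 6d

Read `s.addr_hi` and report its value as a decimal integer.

13

[0]=0xb5 [1]=0x6d (big-endian) → word 0xb56d
lvl [14+:2] = (word>>14) & 0x3 = 2
rsvd [13+:1] = (word>>13) & 0x1 = 1
cnt [11+:2] = (word>>11) & 0x3 = 2
tag [7+:4] = (word>>7) & 0xf = 10
slot [5+:2] = (word>>5) & 0x3 = 3
addr_hi [0+:5] = (word>>0) & 0x1f = 13  ←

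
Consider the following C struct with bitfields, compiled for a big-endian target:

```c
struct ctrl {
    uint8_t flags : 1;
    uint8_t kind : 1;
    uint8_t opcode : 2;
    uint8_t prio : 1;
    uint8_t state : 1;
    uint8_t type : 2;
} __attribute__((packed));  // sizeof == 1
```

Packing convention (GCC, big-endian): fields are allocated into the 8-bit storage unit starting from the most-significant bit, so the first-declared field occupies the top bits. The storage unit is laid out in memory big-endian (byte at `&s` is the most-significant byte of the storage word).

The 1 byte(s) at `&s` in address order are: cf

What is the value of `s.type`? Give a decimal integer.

3

[0]=0xcf (big-endian) → word 0xcf
flags:1 @ bit 7 → (0xcf>>7)&0x1 = 0x1
kind:1 @ bit 6 → (0xcf>>6)&0x1 = 0x1
opcode:2 @ bit 4 → (0xcf>>4)&0x3 = 0x0
prio:1 @ bit 3 → (0xcf>>3)&0x1 = 0x1
state:1 @ bit 2 → (0xcf>>2)&0x1 = 0x1
type:2 @ bit 0 → (0xcf>>0)&0x3 = 0x3  ←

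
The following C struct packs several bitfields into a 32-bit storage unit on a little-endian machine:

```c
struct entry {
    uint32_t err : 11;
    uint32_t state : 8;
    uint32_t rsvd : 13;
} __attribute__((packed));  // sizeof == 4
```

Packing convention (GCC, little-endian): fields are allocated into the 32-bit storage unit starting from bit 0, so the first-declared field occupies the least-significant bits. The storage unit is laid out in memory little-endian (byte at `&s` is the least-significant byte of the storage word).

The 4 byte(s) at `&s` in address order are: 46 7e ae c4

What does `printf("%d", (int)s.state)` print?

[0]=0x46 [1]=0x7e [2]=0xae [3]=0xc4 (little-endian) → word 0xc4ae7e46
err:11 @ bit 0 → (0xc4ae7e46>>0)&0x7ff = 0x646
state:8 @ bit 11 → (0xc4ae7e46>>11)&0xff = 0xcf  ←
rsvd:13 @ bit 19 → (0xc4ae7e46>>19)&0x1fff = 0x1895

207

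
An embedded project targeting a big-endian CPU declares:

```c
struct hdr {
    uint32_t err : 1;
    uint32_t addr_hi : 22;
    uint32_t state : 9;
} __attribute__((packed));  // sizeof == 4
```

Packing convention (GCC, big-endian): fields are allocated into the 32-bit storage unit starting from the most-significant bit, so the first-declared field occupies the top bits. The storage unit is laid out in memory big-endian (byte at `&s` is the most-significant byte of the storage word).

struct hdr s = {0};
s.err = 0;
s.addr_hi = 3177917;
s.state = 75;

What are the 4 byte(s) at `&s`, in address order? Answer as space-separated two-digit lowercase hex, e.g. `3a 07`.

60 fb 7a 4b

err (1b) val=0 bits=0x0 at bit 31: 0x00000000
addr_hi (22b) val=3177917 bits=0x307dbd at bit 9: 0x60fb7a00
state (9b) val=75 bits=0x4b at bit 0: 0x60fb7a4b
word = 0x60fb7a4b → big-endian bytes:
  [0]=0x60  [1]=0xfb  [2]=0x7a  [3]=0x4b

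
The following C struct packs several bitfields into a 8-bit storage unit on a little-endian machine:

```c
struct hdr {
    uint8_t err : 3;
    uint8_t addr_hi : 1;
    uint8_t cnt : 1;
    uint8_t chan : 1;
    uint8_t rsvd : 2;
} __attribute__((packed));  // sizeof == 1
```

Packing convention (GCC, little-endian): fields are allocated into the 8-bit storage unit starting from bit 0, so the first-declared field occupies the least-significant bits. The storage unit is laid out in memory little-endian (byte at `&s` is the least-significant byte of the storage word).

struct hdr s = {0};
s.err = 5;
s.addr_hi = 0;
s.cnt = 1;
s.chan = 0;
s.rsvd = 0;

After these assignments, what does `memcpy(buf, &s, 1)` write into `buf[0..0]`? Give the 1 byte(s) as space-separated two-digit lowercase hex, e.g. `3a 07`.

err (3b) val=5 bits=0x5 at bit 0: 0x05
addr_hi (1b) val=0 bits=0x0 at bit 3: 0x05
cnt (1b) val=1 bits=0x1 at bit 4: 0x15
chan (1b) val=0 bits=0x0 at bit 5: 0x15
rsvd (2b) val=0 bits=0x0 at bit 6: 0x15
word = 0x15 → little-endian bytes:
  [0]=0x15

15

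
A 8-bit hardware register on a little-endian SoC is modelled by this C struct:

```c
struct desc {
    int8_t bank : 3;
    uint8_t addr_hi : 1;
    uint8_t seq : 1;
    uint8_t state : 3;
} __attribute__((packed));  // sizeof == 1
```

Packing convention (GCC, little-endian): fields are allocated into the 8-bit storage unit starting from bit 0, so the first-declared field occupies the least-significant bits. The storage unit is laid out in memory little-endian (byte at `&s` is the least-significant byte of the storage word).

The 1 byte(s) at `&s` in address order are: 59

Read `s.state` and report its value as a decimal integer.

[0]=0x59 (little-endian) → word 0x59
bank:3 @ bit 0 → (0x59>>0)&0x7 = 0x1
addr_hi:1 @ bit 3 → (0x59>>3)&0x1 = 0x1
seq:1 @ bit 4 → (0x59>>4)&0x1 = 0x1
state:3 @ bit 5 → (0x59>>5)&0x7 = 0x2  ←

2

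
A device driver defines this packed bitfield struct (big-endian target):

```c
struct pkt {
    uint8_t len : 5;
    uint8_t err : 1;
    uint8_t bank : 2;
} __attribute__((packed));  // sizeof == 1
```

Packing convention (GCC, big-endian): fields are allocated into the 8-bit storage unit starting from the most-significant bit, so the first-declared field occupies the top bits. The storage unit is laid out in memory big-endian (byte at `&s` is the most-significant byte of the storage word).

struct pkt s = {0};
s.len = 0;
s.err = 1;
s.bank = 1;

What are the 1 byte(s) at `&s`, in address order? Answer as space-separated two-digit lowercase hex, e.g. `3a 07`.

[3+:5] len=0 & 0x1f = 0x0; word=0x00
[2+:1] err=1 & 0x1 = 0x1; word=0x04
[0+:2] bank=1 & 0x3 = 0x1; word=0x05
word = 0x05 → big-endian bytes:
  [0]=0x05

05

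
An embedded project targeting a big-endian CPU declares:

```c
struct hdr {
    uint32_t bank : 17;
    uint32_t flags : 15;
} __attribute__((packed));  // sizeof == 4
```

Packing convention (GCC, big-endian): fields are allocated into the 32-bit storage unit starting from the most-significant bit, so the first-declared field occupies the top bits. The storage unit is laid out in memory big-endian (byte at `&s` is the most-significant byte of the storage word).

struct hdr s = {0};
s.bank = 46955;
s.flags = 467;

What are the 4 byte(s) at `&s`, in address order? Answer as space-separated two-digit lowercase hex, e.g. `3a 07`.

[15+:17] bank=46955 & 0x1ffff = 0xb76b; word=0x5bb58000
[0+:15] flags=467 & 0x7fff = 0x1d3; word=0x5bb581d3
word = 0x5bb581d3 → big-endian bytes:
  [0]=0x5b  [1]=0xb5  [2]=0x81  [3]=0xd3

5b b5 81 d3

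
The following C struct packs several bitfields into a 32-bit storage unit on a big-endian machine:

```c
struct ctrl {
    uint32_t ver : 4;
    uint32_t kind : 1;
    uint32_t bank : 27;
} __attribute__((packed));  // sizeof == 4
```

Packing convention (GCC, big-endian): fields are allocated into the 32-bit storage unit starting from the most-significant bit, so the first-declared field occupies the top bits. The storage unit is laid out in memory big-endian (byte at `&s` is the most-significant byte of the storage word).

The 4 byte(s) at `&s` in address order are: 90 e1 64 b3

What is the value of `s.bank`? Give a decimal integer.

14771379

[0]=0x90 [1]=0xe1 [2]=0x64 [3]=0xb3 (big-endian) → word 0x90e164b3
ver [28+:4] = (word>>28) & 0xf = 9
kind [27+:1] = (word>>27) & 0x1 = 0
bank [0+:27] = (word>>0) & 0x7ffffff = 14771379  ←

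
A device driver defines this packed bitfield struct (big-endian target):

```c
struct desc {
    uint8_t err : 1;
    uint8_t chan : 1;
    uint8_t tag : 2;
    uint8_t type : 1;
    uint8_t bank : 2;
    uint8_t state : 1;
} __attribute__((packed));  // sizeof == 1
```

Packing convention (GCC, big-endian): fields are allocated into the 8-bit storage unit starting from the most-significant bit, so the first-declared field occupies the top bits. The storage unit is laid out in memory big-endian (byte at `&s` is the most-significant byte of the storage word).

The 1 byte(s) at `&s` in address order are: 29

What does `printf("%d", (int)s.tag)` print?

[0]=0x29 (big-endian) → word 0x29
err:1 @ bit 7 → (0x29>>7)&0x1 = 0x0
chan:1 @ bit 6 → (0x29>>6)&0x1 = 0x0
tag:2 @ bit 4 → (0x29>>4)&0x3 = 0x2  ←
type:1 @ bit 3 → (0x29>>3)&0x1 = 0x1
bank:2 @ bit 1 → (0x29>>1)&0x3 = 0x0
state:1 @ bit 0 → (0x29>>0)&0x1 = 0x1

2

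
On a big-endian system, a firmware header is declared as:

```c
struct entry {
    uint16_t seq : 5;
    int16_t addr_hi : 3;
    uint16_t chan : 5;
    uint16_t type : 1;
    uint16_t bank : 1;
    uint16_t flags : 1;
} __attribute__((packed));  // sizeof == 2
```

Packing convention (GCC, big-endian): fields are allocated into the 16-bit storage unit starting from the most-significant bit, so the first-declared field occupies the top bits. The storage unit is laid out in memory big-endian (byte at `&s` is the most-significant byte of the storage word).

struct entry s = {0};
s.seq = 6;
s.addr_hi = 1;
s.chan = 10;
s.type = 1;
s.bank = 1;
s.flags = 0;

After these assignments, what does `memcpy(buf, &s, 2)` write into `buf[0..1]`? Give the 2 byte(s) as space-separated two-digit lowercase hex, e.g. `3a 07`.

31 56

seq:5 = 6 → 0x6 << 11 → word 0x3000
addr_hi:3 = 1 → 0x1 << 8 → word 0x3100
chan:5 = 10 → 0xa << 3 → word 0x3150
type:1 = 1 → 0x1 << 2 → word 0x3154
bank:1 = 1 → 0x1 << 1 → word 0x3156
flags:1 = 0 → 0x0 << 0 → word 0x3156
word = 0x3156 → big-endian bytes:
  [0]=0x31  [1]=0x56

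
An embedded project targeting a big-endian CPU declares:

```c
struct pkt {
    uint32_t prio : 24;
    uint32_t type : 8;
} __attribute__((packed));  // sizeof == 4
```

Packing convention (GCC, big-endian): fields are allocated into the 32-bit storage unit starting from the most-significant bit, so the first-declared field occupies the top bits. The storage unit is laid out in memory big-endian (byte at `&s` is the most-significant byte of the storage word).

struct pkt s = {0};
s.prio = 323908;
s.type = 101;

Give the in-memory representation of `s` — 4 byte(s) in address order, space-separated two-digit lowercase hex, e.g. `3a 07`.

04 f1 44 65

[8+:24] prio=323908 & 0xffffff = 0x4f144; word=0x04f14400
[0+:8] type=101 & 0xff = 0x65; word=0x04f14465
word = 0x04f14465 → big-endian bytes:
  [0]=0x04  [1]=0xf1  [2]=0x44  [3]=0x65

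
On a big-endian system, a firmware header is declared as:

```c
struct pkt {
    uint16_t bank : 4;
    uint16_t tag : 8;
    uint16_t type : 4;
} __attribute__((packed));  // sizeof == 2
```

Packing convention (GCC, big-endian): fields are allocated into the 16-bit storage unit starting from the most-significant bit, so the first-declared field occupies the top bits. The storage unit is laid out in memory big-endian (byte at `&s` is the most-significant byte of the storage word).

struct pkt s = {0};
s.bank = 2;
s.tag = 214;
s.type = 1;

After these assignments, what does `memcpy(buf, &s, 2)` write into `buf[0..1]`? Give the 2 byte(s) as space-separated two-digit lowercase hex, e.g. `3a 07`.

2d 61

bank:4 = 2 → 0x2 << 12 → word 0x2000
tag:8 = 214 → 0xd6 << 4 → word 0x2d60
type:4 = 1 → 0x1 << 0 → word 0x2d61
word = 0x2d61 → big-endian bytes:
  [0]=0x2d  [1]=0x61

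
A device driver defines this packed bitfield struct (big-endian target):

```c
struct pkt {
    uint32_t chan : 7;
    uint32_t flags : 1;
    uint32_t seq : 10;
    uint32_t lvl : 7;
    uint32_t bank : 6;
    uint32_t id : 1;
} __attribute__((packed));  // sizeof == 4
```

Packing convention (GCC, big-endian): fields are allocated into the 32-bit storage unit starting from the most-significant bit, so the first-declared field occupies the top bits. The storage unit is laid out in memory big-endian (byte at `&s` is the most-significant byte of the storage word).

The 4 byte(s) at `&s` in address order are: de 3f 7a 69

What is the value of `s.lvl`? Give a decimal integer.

[0]=0xde [1]=0x3f [2]=0x7a [3]=0x69 (big-endian) → word 0xde3f7a69
chan [25+:7] = (word>>25) & 0x7f = 111
flags [24+:1] = (word>>24) & 0x1 = 0
seq [14+:10] = (word>>14) & 0x3ff = 253
lvl [7+:7] = (word>>7) & 0x7f = 116  ←
bank [1+:6] = (word>>1) & 0x3f = 52
id [0+:1] = (word>>0) & 0x1 = 1

116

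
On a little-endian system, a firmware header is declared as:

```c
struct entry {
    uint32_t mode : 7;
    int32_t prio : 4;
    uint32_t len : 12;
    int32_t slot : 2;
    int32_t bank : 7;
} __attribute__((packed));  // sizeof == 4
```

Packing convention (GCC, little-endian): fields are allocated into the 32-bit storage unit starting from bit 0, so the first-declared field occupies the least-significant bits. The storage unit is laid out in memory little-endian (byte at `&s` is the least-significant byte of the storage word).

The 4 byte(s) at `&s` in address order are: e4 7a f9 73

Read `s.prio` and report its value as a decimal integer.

5

[0]=0xe4 [1]=0x7a [2]=0xf9 [3]=0x73 (little-endian) → word 0x73f97ae4
mode [0+:7] = (word>>0) & 0x7f = 100
prio [7+:4] = (word>>7) & 0xf = 5  ←
len [11+:12] = (word>>11) & 0xfff = 3887
slot [23+:2] = (word>>23) & 0x3 = 3
bank [25+:7] = (word>>25) & 0x7f = 57
prio signed 4b, MSB=0: value = 5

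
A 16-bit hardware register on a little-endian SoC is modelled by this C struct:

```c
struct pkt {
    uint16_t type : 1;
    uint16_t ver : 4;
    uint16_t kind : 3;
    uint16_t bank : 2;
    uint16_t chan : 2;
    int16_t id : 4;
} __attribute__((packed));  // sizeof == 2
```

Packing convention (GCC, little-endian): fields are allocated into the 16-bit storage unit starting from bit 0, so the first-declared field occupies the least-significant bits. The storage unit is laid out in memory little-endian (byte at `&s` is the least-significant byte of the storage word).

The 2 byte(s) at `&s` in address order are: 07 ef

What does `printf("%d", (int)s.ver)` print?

3

[0]=0x07 [1]=0xef (little-endian) → word 0xef07
type:1 @ bit 0 → (0xef07>>0)&0x1 = 0x1
ver:4 @ bit 1 → (0xef07>>1)&0xf = 0x3  ←
kind:3 @ bit 5 → (0xef07>>5)&0x7 = 0x0
bank:2 @ bit 8 → (0xef07>>8)&0x3 = 0x3
chan:2 @ bit 10 → (0xef07>>10)&0x3 = 0x3
id:4 @ bit 12 → (0xef07>>12)&0xf = 0xe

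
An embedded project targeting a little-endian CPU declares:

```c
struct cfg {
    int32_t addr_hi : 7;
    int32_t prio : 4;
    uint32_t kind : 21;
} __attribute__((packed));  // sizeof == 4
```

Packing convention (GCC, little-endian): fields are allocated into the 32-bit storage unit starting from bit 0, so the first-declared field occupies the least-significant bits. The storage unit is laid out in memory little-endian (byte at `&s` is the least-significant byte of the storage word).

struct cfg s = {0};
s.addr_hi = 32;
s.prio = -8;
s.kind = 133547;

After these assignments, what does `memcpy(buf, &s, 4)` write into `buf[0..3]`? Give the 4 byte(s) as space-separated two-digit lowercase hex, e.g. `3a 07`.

[0+:7] addr_hi=32 & 0x7f = 0x20; word=0x00000020
[7+:4] prio=-8 & 0xf = 0x8; word=0x00000420
[11+:21] kind=133547 & 0x1fffff = 0x209ab; word=0x104d5c20
word = 0x104d5c20 → little-endian bytes:
  [0]=0x20  [1]=0x5c  [2]=0x4d  [3]=0x10

20 5c 4d 10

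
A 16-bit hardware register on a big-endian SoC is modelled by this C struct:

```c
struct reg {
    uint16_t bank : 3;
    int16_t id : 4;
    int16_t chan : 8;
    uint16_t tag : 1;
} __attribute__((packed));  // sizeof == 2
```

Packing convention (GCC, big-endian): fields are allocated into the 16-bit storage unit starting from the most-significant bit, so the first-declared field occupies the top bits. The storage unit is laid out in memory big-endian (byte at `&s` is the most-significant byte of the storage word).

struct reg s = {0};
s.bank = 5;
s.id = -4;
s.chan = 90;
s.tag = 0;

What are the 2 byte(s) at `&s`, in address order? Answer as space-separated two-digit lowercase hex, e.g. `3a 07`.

[13+:3] bank=5 & 0x7 = 0x5; word=0xa000
[9+:4] id=-4 & 0xf = 0xc; word=0xb800
[1+:8] chan=90 & 0xff = 0x5a; word=0xb8b4
[0+:1] tag=0 & 0x1 = 0x0; word=0xb8b4
word = 0xb8b4 → big-endian bytes:
  [0]=0xb8  [1]=0xb4

b8 b4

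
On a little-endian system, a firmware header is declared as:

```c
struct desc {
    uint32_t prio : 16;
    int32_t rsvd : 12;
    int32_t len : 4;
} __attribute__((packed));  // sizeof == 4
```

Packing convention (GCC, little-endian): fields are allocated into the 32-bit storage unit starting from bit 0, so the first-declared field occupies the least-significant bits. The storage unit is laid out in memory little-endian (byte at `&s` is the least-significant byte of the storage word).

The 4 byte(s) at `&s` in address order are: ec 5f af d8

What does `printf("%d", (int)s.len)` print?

-3

[0]=0xec [1]=0x5f [2]=0xaf [3]=0xd8 (little-endian) → word 0xd8af5fec
prio:16 @ bit 0 → (0xd8af5fec>>0)&0xffff = 0x5fec
rsvd:12 @ bit 16 → (0xd8af5fec>>16)&0xfff = 0x8af
len:4 @ bit 28 → (0xd8af5fec>>28)&0xf = 0xd  ←
len signed 4b, MSB=1: 13 - 16 = -3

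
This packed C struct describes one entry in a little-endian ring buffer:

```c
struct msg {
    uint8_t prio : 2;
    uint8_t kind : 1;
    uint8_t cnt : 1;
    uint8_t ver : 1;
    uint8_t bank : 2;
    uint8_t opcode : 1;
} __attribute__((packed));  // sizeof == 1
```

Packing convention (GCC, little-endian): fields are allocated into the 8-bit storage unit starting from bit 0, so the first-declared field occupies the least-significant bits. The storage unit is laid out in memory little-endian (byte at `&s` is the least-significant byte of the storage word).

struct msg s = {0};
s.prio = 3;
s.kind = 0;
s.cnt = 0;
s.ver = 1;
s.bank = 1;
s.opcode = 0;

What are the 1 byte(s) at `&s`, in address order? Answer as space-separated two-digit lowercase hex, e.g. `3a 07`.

prio:2 = 3 → 0x3 << 0 → word 0x03
kind:1 = 0 → 0x0 << 2 → word 0x03
cnt:1 = 0 → 0x0 << 3 → word 0x03
ver:1 = 1 → 0x1 << 4 → word 0x13
bank:2 = 1 → 0x1 << 5 → word 0x33
opcode:1 = 0 → 0x0 << 7 → word 0x33
word = 0x33 → little-endian bytes:
  [0]=0x33

33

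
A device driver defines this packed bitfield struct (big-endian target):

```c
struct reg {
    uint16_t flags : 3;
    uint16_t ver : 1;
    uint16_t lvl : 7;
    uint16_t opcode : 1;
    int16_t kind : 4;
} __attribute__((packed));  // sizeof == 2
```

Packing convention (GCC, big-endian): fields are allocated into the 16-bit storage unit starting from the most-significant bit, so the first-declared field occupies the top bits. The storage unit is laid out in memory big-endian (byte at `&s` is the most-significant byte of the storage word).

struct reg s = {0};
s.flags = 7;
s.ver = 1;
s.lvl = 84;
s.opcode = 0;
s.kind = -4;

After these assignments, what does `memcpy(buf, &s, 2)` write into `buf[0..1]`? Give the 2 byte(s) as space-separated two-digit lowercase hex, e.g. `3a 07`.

fa 8c

[13+:3] flags=7 & 0x7 = 0x7; word=0xe000
[12+:1] ver=1 & 0x1 = 0x1; word=0xf000
[5+:7] lvl=84 & 0x7f = 0x54; word=0xfa80
[4+:1] opcode=0 & 0x1 = 0x0; word=0xfa80
[0+:4] kind=-4 & 0xf = 0xc; word=0xfa8c
word = 0xfa8c → big-endian bytes:
  [0]=0xfa  [1]=0x8c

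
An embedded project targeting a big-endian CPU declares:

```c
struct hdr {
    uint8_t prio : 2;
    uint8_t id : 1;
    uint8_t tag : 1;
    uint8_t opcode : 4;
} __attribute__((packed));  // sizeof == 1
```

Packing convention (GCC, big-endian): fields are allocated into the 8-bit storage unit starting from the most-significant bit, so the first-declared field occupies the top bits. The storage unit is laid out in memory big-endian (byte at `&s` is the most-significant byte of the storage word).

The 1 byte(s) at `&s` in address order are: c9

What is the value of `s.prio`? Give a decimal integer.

[0]=0xc9 (big-endian) → word 0xc9
prio:2 @ bit 6 → (0xc9>>6)&0x3 = 0x3  ←
id:1 @ bit 5 → (0xc9>>5)&0x1 = 0x0
tag:1 @ bit 4 → (0xc9>>4)&0x1 = 0x0
opcode:4 @ bit 0 → (0xc9>>0)&0xf = 0x9

3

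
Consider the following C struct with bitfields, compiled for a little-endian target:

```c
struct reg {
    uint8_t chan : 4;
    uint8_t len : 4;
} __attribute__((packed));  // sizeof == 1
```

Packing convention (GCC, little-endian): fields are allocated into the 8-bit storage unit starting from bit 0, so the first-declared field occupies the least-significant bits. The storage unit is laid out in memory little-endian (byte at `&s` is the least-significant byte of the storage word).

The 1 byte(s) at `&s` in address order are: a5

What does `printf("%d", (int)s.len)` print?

10

[0]=0xa5 (little-endian) → word 0xa5
chan [0+:4] = (word>>0) & 0xf = 5
len [4+:4] = (word>>4) & 0xf = 10  ←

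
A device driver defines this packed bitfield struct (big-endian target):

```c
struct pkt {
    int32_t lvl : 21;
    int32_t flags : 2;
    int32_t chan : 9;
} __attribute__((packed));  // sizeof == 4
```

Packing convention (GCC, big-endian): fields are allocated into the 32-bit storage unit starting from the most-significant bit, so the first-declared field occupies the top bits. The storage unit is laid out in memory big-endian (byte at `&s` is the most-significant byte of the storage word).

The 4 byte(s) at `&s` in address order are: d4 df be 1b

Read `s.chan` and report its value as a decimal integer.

27

[0]=0xd4 [1]=0xdf [2]=0xbe [3]=0x1b (big-endian) → word 0xd4dfbe1b
lvl [11+:21] = (word>>11) & 0x1fffff = 1743863
flags [9+:2] = (word>>9) & 0x3 = 3
chan [0+:9] = (word>>0) & 0x1ff = 27  ←
chan signed 9b, MSB=0: value = 27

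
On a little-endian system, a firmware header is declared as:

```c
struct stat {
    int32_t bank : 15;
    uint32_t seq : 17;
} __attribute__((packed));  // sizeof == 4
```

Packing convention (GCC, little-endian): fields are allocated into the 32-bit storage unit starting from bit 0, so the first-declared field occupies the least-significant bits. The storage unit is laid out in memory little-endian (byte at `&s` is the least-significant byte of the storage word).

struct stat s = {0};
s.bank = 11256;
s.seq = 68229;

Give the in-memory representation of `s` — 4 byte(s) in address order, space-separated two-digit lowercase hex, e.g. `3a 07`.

f8 ab 42 85

[0+:15] bank=11256 & 0x7fff = 0x2bf8; word=0x00002bf8
[15+:17] seq=68229 & 0x1ffff = 0x10a85; word=0x8542abf8
word = 0x8542abf8 → little-endian bytes:
  [0]=0xf8  [1]=0xab  [2]=0x42  [3]=0x85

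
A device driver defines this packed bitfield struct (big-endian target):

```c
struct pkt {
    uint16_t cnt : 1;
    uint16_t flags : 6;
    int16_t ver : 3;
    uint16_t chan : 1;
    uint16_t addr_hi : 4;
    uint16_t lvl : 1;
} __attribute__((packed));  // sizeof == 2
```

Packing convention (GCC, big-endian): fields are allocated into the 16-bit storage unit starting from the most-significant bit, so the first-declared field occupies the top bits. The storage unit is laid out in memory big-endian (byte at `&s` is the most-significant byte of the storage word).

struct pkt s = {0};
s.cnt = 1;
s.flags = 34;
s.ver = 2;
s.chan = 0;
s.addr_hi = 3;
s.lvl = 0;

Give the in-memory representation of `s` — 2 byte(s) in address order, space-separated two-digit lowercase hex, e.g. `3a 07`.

cnt (1b) val=1 bits=0x1 at bit 15: 0x8000
flags (6b) val=34 bits=0x22 at bit 9: 0xc400
ver (3b) val=2 bits=0x2 at bit 6: 0xc480
chan (1b) val=0 bits=0x0 at bit 5: 0xc480
addr_hi (4b) val=3 bits=0x3 at bit 1: 0xc486
lvl (1b) val=0 bits=0x0 at bit 0: 0xc486
word = 0xc486 → big-endian bytes:
  [0]=0xc4  [1]=0x86

c4 86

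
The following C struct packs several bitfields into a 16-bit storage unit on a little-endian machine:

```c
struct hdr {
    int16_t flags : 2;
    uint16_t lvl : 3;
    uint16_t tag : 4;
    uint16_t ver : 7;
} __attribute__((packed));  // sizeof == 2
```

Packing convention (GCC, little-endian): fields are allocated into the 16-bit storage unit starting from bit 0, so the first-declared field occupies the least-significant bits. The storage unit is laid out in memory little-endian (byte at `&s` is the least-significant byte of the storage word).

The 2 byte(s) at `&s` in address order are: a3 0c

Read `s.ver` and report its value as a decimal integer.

[0]=0xa3 [1]=0x0c (little-endian) → word 0x0ca3
flags:2 @ bit 0 → (0x0ca3>>0)&0x3 = 0x3
lvl:3 @ bit 2 → (0x0ca3>>2)&0x7 = 0x0
tag:4 @ bit 5 → (0x0ca3>>5)&0xf = 0x5
ver:7 @ bit 9 → (0x0ca3>>9)&0x7f = 0x6  ←

6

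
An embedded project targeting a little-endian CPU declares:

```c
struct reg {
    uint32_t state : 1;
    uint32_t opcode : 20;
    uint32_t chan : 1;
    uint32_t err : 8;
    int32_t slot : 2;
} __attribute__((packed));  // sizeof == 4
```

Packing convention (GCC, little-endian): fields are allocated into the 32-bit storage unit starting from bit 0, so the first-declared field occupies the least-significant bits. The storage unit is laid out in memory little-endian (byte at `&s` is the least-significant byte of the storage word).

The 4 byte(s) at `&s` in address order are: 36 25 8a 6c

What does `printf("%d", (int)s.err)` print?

178

[0]=0x36 [1]=0x25 [2]=0x8a [3]=0x6c (little-endian) → word 0x6c8a2536
state:1 @ bit 0 → (0x6c8a2536>>0)&0x1 = 0x0
opcode:20 @ bit 1 → (0x6c8a2536>>1)&0xfffff = 0x5129b
chan:1 @ bit 21 → (0x6c8a2536>>21)&0x1 = 0x0
err:8 @ bit 22 → (0x6c8a2536>>22)&0xff = 0xb2  ←
slot:2 @ bit 30 → (0x6c8a2536>>30)&0x3 = 0x1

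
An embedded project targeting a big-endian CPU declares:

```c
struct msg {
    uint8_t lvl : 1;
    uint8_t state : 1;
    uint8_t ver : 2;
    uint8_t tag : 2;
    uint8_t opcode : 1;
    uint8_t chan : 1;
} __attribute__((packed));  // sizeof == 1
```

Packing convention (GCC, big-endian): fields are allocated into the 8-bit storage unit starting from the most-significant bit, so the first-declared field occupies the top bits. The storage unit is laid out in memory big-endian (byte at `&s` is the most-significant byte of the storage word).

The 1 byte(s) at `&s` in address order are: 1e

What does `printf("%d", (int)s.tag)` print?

[0]=0x1e (big-endian) → word 0x1e
lvl [7+:1] = (word>>7) & 0x1 = 0
state [6+:1] = (word>>6) & 0x1 = 0
ver [4+:2] = (word>>4) & 0x3 = 1
tag [2+:2] = (word>>2) & 0x3 = 3  ←
opcode [1+:1] = (word>>1) & 0x1 = 1
chan [0+:1] = (word>>0) & 0x1 = 0

3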